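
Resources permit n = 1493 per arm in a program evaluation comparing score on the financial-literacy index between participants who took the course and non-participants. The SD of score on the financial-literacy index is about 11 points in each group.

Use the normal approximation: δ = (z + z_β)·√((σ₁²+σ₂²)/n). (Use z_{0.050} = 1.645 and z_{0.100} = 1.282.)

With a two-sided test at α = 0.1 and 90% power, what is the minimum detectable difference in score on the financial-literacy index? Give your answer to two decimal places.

δ = (z_{α/2} + z_β) · √((σ₁²+σ₂²)/n)
  = (1.645 + 1.282) · √(242/1493)
  = 2.927 · √0.16209
  = 2.927 · 0.4026
  = 1.1784

Minimum detectable difference ≈ 1.18 points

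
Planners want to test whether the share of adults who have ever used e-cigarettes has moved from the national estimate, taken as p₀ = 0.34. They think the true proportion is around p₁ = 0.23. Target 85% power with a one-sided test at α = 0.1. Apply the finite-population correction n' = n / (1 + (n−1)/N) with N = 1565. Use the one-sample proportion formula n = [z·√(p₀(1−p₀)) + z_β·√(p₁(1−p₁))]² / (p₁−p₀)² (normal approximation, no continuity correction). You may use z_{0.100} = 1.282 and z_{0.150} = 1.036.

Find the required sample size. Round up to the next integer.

n = [z_α·√(p₀q₀) + z_β·√(p₁q₁)]² / (p₁ − p₀)²
  = [1.282·√(0.34·0.66) + 1.036·√(0.23·0.77)]² / (-0.11)²
  = [1.282·0.4737 + 1.036·0.4208]² / 0.0121
  = [1.0433]² / 0.0121
  = 89.95
Finite-population correction (N = 1565): 89.95 / (1 + (89.95 − 1)/1565) = 85.11.
Round up → n = 86.

n = 86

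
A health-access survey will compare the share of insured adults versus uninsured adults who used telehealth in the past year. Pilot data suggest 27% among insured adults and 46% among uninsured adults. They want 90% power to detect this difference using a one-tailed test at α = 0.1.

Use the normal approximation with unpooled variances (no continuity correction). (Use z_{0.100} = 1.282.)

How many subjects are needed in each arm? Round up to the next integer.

n = (z_α + z_β)² · [p₁(1−p₁) + p₂(1−p₂)] / (p₁ − p₂)²
  = (1.282 + 1.282)² · (0.27·0.73 + 0.46·0.54) / (-0.19)²
  = (2.564)² · (0.1971 + 0.2484) / 0.0361
  = 6.5741 · 0.4455 / 0.0361
  = 81.13
Round up → n = 82 per group.

n = 82 per group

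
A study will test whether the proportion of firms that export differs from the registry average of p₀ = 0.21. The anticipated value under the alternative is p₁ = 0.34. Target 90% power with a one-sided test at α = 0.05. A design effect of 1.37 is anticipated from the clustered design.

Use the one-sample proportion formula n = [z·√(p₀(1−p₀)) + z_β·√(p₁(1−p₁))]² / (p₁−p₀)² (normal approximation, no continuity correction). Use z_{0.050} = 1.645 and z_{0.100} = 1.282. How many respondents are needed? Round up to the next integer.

n = 133

n = [z_α·√(p₀q₀) + z_β·√(p₁q₁)]² / (p₁ − p₀)²
  = [1.645·√(0.21·0.79) + 1.282·√(0.34·0.66)]² / (0.13)²
  = [1.645·0.4073 + 1.282·0.4737]² / 0.0169
  = [1.2773]² / 0.0169
  = 96.54
Design effect: 1.37 × 96.54 = 132.26.
Round up → n = 133.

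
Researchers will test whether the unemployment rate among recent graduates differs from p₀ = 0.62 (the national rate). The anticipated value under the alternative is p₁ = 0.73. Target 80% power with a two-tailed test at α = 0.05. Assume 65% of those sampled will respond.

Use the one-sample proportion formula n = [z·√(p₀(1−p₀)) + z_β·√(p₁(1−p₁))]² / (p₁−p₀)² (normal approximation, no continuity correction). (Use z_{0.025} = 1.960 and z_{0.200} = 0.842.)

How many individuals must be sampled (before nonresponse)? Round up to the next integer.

n = 224

n = [z_{α/2}·√(p₀q₀) + z_β·√(p₁q₁)]² / (p₁ − p₀)²
  = [1.960·√(0.62·0.38) + 0.842·√(0.73·0.27)]² / (0.11)²
  = [1.960·0.4854 + 0.842·0.4440]² / 0.0121
  = [1.3252]² / 0.0121
  = 145.13
Adjust for 65% response: 145.13 / 0.65 = 223.28.
Round up → n = 224.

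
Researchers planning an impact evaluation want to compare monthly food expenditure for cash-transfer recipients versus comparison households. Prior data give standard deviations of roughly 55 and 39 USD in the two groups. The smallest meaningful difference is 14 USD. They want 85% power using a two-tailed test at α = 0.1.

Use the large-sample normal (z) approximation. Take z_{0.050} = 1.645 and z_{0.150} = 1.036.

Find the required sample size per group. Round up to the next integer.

n = (z_{α/2} + z_β)² · (σ₁² + σ₂²) / δ²
  = (1.645 + 1.036)² · (55² + 39² = 4546) / 14²
  = 7.1878 · 4546 / 196
  = 166.71
Round up → n = 167 per group.

n = 167 per group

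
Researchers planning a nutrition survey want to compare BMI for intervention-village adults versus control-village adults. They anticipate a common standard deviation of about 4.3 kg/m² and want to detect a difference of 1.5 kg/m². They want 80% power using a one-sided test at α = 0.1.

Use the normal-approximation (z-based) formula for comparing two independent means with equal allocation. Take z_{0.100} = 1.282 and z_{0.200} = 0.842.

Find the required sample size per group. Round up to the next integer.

n = (z_α + z_β)² · (σ₁² + σ₂²) / δ²
  = (1.282 + 0.842)² · (2·4.3² = 36.98) / 1.5²
  = 4.5114 · 36.98 / 2.25
  = 74.15
Round up → n = 75 per group.

n = 75 per group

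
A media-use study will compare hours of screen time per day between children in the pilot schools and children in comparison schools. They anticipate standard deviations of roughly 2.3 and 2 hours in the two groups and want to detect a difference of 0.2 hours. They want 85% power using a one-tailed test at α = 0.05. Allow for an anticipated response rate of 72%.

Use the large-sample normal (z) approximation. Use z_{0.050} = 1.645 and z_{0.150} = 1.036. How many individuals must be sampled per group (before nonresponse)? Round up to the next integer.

n = 2319 per group

n = (z_α + z_β)² · (σ₁² + σ₂²) / δ²
  = (1.645 + 1.036)² · (2.3² + 2² = 9.29) / 0.2²
  = 7.1878 · 9.29 / 0.04
  = 1669.36
Adjust for 72% response: 1669.36 / 0.72 = 2318.55.
Round up → n = 2319 per group.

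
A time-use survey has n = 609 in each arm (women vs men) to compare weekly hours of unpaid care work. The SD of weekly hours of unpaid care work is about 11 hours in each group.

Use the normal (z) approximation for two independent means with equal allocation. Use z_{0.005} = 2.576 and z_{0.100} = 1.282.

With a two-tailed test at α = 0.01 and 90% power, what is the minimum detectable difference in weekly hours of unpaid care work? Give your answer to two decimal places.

δ = (z_{α/2} + z_β) · √((σ₁²+σ₂²)/n)
  = (2.576 + 1.282) · √(242/609)
  = 3.858 · √0.39737
  = 3.858 · 0.6304
  = 2.4320

Minimum detectable difference ≈ 2.43 hours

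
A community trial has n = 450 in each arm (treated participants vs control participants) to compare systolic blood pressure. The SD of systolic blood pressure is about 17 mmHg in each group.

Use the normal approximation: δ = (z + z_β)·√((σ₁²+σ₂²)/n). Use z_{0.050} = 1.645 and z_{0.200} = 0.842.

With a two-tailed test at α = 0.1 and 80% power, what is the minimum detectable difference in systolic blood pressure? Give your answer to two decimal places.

Minimum detectable difference ≈ 2.82 mmHg

δ = (z_{α/2} + z_β) · √((σ₁²+σ₂²)/n)
  = (1.645 + 0.842) · √(578/450)
  = 2.487 · √1.2844
  = 2.487 · 1.1333
  = 2.8186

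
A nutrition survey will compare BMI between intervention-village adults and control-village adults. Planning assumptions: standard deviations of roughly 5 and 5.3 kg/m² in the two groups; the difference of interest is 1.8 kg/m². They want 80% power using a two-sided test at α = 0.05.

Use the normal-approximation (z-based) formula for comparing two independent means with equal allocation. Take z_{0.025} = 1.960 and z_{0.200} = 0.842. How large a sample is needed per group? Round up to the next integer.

n = (z_{α/2} + z_β)² · (σ₁² + σ₂²) / δ²
  = (1.960 + 0.842)² · (5² + 5.3² = 53.09) / 1.8²
  = 7.8512 · 53.09 / 3.24
  = 128.65
Round up → n = 129 per group.

n = 129 per group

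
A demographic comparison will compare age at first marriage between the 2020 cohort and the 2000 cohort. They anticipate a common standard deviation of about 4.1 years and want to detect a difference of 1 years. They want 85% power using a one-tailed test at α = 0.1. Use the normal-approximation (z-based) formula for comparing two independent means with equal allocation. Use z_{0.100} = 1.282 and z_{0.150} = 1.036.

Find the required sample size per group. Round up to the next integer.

n = 181 per group

n = (z_α + z_β)² · (σ₁² + σ₂²) / δ²
  = (1.282 + 1.036)² · (2·4.1² = 33.62) / 1²
  = 5.3731 · 33.62 / 1
  = 180.64
Round up → n = 181 per group.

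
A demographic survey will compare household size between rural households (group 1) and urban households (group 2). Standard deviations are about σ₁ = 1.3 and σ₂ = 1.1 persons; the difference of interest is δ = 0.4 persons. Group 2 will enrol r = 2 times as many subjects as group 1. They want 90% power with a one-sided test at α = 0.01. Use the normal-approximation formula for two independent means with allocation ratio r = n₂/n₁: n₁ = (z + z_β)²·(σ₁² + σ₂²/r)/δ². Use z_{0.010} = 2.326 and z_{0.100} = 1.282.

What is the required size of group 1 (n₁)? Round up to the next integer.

n₁ = 187

n₁ = (z_α + z_β)² · (σ₁² + σ₂²/r) / δ²
   = (2.326 + 1.282)² · (1.3² + 1.1²/2) / 0.4²
   = 13.0177 · (1.69 + 0.605) / 0.16
   = 13.0177 · 2.295 / 0.16
   = 186.72
Round up → n₁ = 187; n₂ = r·n₁ = 2 × 187 = 374.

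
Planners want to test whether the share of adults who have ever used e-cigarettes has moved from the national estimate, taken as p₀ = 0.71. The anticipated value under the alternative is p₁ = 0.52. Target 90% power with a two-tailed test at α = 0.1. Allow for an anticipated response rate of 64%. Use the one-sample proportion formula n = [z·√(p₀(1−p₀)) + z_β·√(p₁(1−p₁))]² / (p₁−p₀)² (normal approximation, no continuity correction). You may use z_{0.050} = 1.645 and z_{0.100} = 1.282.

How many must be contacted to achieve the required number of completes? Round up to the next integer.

n = [z_{α/2}·√(p₀q₀) + z_β·√(p₁q₁)]² / (p₁ − p₀)²
  = [1.645·√(0.71·0.29) + 1.282·√(0.52·0.48)]² / (-0.19)²
  = [1.645·0.4538 + 1.282·0.4996]² / 0.0361
  = [1.3869]² / 0.0361
  = 53.28
Adjust for 64% response: 53.28 / 0.64 = 83.26.
Round up → n = 84.

n = 84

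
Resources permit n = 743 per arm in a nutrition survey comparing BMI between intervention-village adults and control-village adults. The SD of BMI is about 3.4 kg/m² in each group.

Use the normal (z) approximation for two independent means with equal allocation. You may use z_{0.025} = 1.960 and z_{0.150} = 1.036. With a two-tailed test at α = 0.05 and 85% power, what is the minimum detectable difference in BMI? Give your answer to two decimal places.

δ = (z_{α/2} + z_β) · √((σ₁²+σ₂²)/n)
  = (1.960 + 1.036) · √(23.12/743)
  = 2.996 · √0.03112
  = 2.996 · 0.1764
  = 0.5285

Minimum detectable difference ≈ 0.53 kg/m²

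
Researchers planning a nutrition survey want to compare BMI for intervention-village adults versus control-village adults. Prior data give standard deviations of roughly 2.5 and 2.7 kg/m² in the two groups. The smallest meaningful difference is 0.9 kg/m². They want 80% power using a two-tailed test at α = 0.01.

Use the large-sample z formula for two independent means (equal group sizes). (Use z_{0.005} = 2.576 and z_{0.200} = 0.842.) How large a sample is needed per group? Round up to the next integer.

n = 196 per group

n = (z_{α/2} + z_β)² · (σ₁² + σ₂²) / δ²
  = (2.576 + 0.842)² · (2.5² + 2.7² = 13.54) / 0.9²
  = 11.6827 · 13.54 / 0.81
  = 195.29
Round up → n = 196 per group.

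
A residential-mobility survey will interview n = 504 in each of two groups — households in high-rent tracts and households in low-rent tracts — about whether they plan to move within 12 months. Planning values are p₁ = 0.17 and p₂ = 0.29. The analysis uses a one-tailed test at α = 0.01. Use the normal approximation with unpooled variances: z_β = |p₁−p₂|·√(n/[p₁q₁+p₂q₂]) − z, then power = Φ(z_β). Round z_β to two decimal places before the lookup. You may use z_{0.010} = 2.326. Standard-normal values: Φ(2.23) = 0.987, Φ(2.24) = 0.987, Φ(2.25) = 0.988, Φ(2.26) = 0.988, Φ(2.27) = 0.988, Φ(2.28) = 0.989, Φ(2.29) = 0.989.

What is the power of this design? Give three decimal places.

z_β = |p₁−p₂|·√(n/[p₁q₁+p₂q₂]) − z_α
    = 0.12 · √(504/0.3470) − 2.326
    = 0.12 · 38.1110 − 2.326
    = 4.5733 − 2.326 = 2.2473 → 2.25
Power = Φ(2.25) = 0.988.

Power ≈ 0.988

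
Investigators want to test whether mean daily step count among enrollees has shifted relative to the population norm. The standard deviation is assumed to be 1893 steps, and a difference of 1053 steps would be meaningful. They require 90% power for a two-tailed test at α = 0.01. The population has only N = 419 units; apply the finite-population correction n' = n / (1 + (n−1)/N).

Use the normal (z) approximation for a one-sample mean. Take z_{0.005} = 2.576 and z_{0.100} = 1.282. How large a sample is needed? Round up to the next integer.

n = (z_{α/2} + z_β)² · σ² / δ²
  = (2.576 + 1.282)² · 1893² / 1053²
  = 14.8842 · 3583449 / 1108809
  = 48.10
Finite-population correction (N = 419): 48.10 / (1 + (48.10 − 1)/419) = 43.24.
Round up → n = 44.

n = 44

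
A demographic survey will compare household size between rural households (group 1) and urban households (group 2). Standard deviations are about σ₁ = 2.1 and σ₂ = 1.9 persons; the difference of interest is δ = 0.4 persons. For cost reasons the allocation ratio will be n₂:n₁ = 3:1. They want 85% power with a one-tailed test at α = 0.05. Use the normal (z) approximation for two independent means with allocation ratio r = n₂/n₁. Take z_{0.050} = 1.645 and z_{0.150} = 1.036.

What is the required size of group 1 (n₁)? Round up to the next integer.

n₁ = 253

n₁ = (z_α + z_β)² · (σ₁² + σ₂²/r) / δ²
   = (1.645 + 1.036)² · (2.1² + 1.9²/3) / 0.4²
   = 7.1878 · (4.41 + 1.2033) / 0.16
   = 7.1878 · 5.6133 / 0.16
   = 252.17
Round up → n₁ = 253; n₂ = r·n₁ = 3 × 253 = 759.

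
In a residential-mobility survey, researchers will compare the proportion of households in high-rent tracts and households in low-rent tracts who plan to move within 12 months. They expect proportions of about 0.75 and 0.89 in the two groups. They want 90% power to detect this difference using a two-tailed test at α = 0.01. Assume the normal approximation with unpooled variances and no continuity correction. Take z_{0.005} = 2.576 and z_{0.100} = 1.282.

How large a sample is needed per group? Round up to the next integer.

n = 217 per group

n = (z_{α/2} + z_β)² · [p₁(1−p₁) + p₂(1−p₂)] / (p₁ − p₂)²
  = (2.576 + 1.282)² · (0.75·0.25 + 0.89·0.11) / (-0.14)²
  = (3.858)² · (0.1875 + 0.0979) / 0.0196
  = 14.8842 · 0.2854 / 0.0196
  = 216.73
Round up → n = 217 per group.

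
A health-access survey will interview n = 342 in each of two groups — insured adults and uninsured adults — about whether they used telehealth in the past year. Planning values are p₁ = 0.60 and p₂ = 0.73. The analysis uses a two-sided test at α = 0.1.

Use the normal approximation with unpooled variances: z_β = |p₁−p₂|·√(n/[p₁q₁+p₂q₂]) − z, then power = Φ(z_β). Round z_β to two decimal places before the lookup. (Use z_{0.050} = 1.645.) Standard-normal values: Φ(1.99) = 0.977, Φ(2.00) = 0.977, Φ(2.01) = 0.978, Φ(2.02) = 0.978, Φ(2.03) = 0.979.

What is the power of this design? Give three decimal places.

z_β = |p₁−p₂|·√(n/[p₁q₁+p₂q₂]) − z_{α/2}
    = 0.13 · √(342/0.4371) − 1.645
    = 0.13 · 27.9719 − 1.645
    = 3.6364 − 1.645 = 1.9914 → 1.99
Power = Φ(1.99) = 0.977.

Power ≈ 0.977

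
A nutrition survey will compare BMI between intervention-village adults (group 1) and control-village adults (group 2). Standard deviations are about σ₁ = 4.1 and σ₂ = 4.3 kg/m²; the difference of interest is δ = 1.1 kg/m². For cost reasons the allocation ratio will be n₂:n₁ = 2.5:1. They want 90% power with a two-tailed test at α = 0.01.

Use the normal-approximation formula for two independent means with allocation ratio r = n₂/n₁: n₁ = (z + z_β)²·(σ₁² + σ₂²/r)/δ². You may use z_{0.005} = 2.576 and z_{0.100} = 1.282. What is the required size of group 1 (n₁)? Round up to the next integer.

n₁ = (z_{α/2} + z_β)² · (σ₁² + σ₂²/r) / δ²
   = (2.576 + 1.282)² · (4.1² + 4.3²/2.5) / 1.1²
   = 14.8842 · (16.81 + 7.396) / 1.21
   = 14.8842 · 24.206 / 1.21
   = 297.76
Round up → n₁ = 298; n₂ = r·n₁ = 2.5 × 298 = 745.

n₁ = 298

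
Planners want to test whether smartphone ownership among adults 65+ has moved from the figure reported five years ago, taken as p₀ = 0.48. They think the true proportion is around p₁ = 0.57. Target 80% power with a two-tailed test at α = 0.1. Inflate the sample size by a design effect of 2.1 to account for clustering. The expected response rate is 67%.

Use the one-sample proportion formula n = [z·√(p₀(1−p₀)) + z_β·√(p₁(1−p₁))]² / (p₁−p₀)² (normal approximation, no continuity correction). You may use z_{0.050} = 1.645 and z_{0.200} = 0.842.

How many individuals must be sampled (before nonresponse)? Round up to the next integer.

n = 594

n = [z_{α/2}·√(p₀q₀) + z_β·√(p₁q₁)]² / (p₁ − p₀)²
  = [1.645·√(0.48·0.52) + 0.842·√(0.57·0.43)]² / (0.09)²
  = [1.645·0.4996 + 0.842·0.4951]² / 0.0081
  = [1.2387]² / 0.0081
  = 189.43
Design effect: 2.1 × 189.43 = 397.80.
Adjust for 67% response: 397.80 / 0.67 = 593.73.
Round up → n = 594.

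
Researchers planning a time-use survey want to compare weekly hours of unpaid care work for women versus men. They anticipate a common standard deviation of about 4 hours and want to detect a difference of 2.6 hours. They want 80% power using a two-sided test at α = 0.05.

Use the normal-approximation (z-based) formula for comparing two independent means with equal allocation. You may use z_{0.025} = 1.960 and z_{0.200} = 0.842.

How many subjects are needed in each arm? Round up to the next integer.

n = (z_{α/2} + z_β)² · (σ₁² + σ₂²) / δ²
  = (1.960 + 0.842)² · (2·4² = 32) / 2.6²
  = 7.8512 · 32 / 6.76
  = 37.17
Round up → n = 38 per group.

n = 38 per group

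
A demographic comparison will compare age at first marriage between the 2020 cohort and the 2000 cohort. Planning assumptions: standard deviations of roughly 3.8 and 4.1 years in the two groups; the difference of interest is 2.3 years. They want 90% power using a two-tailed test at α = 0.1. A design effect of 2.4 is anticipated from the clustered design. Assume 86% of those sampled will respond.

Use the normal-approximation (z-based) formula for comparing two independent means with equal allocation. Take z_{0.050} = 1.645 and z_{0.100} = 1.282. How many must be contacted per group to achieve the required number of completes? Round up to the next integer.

n = (z_{α/2} + z_β)² · (σ₁² + σ₂²) / δ²
  = (1.645 + 1.282)² · (3.8² + 4.1² = 31.25) / 2.3²
  = 8.5673 · 31.25 / 5.29
  = 50.61
Design effect: 2.4 × 50.61 = 121.46.
Adjust for 86% response: 121.46 / 0.86 = 141.24.
Round up → n = 142 per group.

n = 142 per group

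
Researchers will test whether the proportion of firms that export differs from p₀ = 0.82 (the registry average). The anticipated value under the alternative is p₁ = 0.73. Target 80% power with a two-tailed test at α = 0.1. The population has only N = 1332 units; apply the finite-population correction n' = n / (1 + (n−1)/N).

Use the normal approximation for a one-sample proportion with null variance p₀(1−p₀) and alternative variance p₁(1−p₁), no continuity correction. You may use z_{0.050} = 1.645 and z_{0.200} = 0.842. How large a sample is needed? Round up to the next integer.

n = 115

n = [z_{α/2}·√(p₀q₀) + z_β·√(p₁q₁)]² / (p₁ − p₀)²
  = [1.645·√(0.82·0.18) + 0.842·√(0.73·0.27)]² / (-0.09)²
  = [1.645·0.3842 + 0.842·0.4440]² / 0.0081
  = [1.0058]² / 0.0081
  = 124.89
Finite-population correction (N = 1332): 124.89 / (1 + (124.89 − 1)/1332) = 114.27.
Round up → n = 115.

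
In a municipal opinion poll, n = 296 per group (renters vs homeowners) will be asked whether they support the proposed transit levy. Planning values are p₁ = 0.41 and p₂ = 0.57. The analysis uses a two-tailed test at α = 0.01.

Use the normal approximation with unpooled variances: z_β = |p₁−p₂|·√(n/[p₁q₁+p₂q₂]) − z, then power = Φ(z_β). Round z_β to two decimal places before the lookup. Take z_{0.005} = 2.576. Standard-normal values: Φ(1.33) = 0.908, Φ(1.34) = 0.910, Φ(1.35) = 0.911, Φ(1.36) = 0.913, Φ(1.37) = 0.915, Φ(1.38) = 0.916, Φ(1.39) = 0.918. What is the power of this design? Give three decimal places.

Power ≈ 0.915

z_β = |p₁−p₂|·√(n/[p₁q₁+p₂q₂]) − z_{α/2}
    = 0.16 · √(296/0.4870) − 2.576
    = 0.16 · 24.6537 − 2.576
    = 3.9446 − 2.576 = 1.3686 → 1.37
Power = Φ(1.37) = 0.915.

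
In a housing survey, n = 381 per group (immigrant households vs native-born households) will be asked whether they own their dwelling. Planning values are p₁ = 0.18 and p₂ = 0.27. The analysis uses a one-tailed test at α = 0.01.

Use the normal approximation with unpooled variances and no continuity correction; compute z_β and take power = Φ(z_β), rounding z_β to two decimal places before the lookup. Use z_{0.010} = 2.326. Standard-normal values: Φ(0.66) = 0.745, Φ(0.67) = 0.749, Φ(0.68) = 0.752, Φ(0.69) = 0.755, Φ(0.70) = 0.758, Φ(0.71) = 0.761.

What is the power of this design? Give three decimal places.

z_β = |p₁−p₂|·√(n/[p₁q₁+p₂q₂]) − z_α
    = 0.09 · √(381/0.3447) − 2.326
    = 0.09 · 33.2462 − 2.326
    = 2.9922 − 2.326 = 0.6662 → 0.67
Power = Φ(0.67) = 0.749.

Power ≈ 0.749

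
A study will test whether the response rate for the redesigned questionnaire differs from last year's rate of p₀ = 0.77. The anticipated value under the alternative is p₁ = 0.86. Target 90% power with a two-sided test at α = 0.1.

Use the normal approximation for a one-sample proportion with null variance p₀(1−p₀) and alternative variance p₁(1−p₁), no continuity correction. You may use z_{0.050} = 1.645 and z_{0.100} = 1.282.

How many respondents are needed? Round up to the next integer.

n = 160

n = [z_{α/2}·√(p₀q₀) + z_β·√(p₁q₁)]² / (p₁ − p₀)²
  = [1.645·√(0.77·0.23) + 1.282·√(0.86·0.14)]² / (0.09)²
  = [1.645·0.4208 + 1.282·0.3470]² / 0.0081
  = [1.1371]² / 0.0081
  = 159.63
Round up → n = 160.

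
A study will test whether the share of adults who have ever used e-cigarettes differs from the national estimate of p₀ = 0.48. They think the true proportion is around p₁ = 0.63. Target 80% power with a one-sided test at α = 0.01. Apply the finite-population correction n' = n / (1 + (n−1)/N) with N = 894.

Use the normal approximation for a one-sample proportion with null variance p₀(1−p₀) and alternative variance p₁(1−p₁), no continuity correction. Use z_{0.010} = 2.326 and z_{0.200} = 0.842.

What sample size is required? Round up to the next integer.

n = [z_α·√(p₀q₀) + z_β·√(p₁q₁)]² / (p₁ − p₀)²
  = [2.326·√(0.48·0.52) + 0.842·√(0.63·0.37)]² / (0.15)²
  = [2.326·0.4996 + 0.842·0.4828]² / 0.0225
  = [1.5686]² / 0.0225
  = 109.35
Finite-population correction (N = 894): 109.35 / (1 + (109.35 − 1)/894) = 97.53.
Round up → n = 98.

n = 98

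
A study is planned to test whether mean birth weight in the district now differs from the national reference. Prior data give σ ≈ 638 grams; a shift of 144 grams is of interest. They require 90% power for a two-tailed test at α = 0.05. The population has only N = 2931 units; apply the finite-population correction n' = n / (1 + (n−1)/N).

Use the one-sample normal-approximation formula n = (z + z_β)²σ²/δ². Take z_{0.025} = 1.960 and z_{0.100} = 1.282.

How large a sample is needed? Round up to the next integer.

n = 193

n = (z_{α/2} + z_β)² · σ² / δ²
  = (1.960 + 1.282)² · 638² / 144²
  = 10.5106 · 407044 / 20736
  = 206.32
Finite-population correction (N = 2931): 206.32 / (1 + (206.32 − 1)/2931) = 192.81.
Round up → n = 193.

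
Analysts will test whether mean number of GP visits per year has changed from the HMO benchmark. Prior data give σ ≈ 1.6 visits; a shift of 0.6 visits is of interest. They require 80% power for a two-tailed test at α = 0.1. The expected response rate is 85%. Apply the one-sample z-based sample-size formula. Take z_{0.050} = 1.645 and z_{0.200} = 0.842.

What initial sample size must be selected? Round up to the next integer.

n = (z_{α/2} + z_β)² · σ² / δ²
  = (1.645 + 0.842)² · 1.6² / 0.6²
  = 6.1852 · 2.56 / 0.36
  = 43.98
Adjust for 85% response: 43.98 / 0.85 = 51.75.
Round up → n = 52.

n = 52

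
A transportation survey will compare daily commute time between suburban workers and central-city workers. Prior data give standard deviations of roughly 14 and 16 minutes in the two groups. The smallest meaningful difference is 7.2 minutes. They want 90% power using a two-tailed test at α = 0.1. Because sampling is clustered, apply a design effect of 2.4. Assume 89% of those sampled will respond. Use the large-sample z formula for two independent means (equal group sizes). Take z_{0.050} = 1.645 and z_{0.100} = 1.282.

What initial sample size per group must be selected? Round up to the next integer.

n = 202 per group

n = (z_{α/2} + z_β)² · (σ₁² + σ₂²) / δ²
  = (1.645 + 1.282)² · (14² + 16² = 452) / 7.2²
  = 8.5673 · 452 / 51.84
  = 74.70
Design effect: 2.4 × 74.70 = 179.28.
Adjust for 89% response: 179.28 / 0.89 = 201.44.
Round up → n = 202 per group.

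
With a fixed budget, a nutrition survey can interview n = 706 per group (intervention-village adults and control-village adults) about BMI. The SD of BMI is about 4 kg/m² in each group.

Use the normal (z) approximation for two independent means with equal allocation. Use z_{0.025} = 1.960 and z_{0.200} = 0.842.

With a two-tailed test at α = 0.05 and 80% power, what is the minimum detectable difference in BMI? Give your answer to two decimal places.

δ = (z_{α/2} + z_β) · √((σ₁²+σ₂²)/n)
  = (1.960 + 0.842) · √(32/706)
  = 2.802 · √0.04533
  = 2.802 · 0.2129
  = 0.5965

Minimum detectable difference ≈ 0.60 kg/m²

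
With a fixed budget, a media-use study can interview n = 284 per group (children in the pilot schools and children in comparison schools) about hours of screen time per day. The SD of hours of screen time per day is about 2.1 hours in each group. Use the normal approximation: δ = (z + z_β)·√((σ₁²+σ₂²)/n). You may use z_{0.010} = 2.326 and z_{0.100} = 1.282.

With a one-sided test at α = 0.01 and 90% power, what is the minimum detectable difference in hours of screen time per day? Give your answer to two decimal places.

δ = (z_α + z_β) · √((σ₁²+σ₂²)/n)
  = (2.326 + 1.282) · √(8.82/284)
  = 3.608 · √0.03106
  = 3.608 · 0.1762
  = 0.6358

Minimum detectable difference ≈ 0.64 hours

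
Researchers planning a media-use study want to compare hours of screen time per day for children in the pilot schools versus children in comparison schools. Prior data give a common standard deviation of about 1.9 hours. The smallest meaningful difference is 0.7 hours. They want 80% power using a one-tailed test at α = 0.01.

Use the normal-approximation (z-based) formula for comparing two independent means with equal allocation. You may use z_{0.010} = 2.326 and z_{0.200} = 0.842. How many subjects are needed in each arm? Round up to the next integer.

n = 148 per group

n = (z_α + z_β)² · (σ₁² + σ₂²) / δ²
  = (2.326 + 0.842)² · (2·1.9² = 7.22) / 0.7²
  = 10.0362 · 7.22 / 0.49
  = 147.88
Round up → n = 148 per group.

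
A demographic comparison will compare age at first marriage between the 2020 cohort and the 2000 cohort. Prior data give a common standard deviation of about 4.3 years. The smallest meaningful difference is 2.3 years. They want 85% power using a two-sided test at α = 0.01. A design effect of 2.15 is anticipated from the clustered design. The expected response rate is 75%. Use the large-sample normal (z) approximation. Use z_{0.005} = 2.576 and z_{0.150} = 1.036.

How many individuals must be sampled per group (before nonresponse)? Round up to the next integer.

n = 262 per group

n = (z_{α/2} + z_β)² · (σ₁² + σ₂²) / δ²
  = (2.576 + 1.036)² · (2·4.3² = 36.98) / 2.3²
  = 13.0465 · 36.98 / 5.29
  = 91.20
Design effect: 2.15 × 91.20 = 196.09.
Adjust for 75% response: 196.09 / 0.75 = 261.45.
Round up → n = 262 per group.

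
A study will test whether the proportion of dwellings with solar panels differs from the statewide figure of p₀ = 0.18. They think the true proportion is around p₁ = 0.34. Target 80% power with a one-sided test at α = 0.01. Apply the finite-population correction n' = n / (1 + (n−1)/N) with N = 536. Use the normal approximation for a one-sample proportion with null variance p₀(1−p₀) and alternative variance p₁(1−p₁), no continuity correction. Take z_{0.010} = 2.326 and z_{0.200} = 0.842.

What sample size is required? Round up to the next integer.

n = 59

n = [z_α·√(p₀q₀) + z_β·√(p₁q₁)]² / (p₁ − p₀)²
  = [2.326·√(0.18·0.82) + 0.842·√(0.34·0.66)]² / (0.16)²
  = [2.326·0.3842 + 0.842·0.4737]² / 0.0256
  = [1.2925]² / 0.0256
  = 65.25
Finite-population correction (N = 536): 65.25 / (1 + (65.25 − 1)/536) = 58.27.
Round up → n = 59.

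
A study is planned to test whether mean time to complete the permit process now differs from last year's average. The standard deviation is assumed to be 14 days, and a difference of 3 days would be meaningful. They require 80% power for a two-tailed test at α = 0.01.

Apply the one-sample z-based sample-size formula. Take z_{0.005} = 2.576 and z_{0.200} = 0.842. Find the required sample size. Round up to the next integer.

n = (z_{α/2} + z_β)² · σ² / δ²
  = (2.576 + 0.842)² · 14² / 3²
  = 11.6827 · 196 / 9
  = 254.42
Round up → n = 255.

n = 255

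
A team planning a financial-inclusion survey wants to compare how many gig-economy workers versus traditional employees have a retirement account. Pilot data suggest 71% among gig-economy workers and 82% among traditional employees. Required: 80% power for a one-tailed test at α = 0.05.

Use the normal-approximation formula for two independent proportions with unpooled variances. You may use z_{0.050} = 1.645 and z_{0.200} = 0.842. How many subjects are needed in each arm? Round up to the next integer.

n = (z_α + z_β)² · [p₁(1−p₁) + p₂(1−p₂)] / (p₁ − p₂)²
  = (1.645 + 0.842)² · (0.71·0.29 + 0.82·0.18) / (-0.11)²
  = (2.487)² · (0.2059 + 0.1476) / 0.0121
  = 6.1852 · 0.3535 / 0.0121
  = 180.70
Round up → n = 181 per group.

n = 181 per group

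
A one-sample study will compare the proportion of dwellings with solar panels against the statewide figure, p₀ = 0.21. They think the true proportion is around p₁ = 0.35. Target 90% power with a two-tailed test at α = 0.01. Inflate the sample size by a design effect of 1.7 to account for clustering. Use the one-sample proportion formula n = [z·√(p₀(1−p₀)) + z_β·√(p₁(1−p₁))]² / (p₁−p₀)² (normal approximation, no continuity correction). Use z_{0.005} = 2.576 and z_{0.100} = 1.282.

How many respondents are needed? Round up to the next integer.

n = 240

n = [z_{α/2}·√(p₀q₀) + z_β·√(p₁q₁)]² / (p₁ − p₀)²
  = [2.576·√(0.21·0.79) + 1.282·√(0.35·0.65)]² / (0.14)²
  = [2.576·0.4073 + 1.282·0.4770]² / 0.0196
  = [1.6607]² / 0.0196
  = 140.71
Design effect: 1.7 × 140.71 = 239.21.
Round up → n = 240.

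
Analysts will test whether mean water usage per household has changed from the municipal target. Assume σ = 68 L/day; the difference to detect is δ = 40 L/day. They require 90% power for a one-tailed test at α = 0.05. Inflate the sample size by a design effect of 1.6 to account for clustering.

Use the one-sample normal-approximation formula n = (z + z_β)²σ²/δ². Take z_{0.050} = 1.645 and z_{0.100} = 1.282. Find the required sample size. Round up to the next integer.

n = (z_α + z_β)² · σ² / δ²
  = (1.645 + 1.282)² · 68² / 40²
  = 8.5673 · 4624 / 1600
  = 24.76
Design effect: 1.6 × 24.76 = 39.62.
Round up → n = 40.

n = 40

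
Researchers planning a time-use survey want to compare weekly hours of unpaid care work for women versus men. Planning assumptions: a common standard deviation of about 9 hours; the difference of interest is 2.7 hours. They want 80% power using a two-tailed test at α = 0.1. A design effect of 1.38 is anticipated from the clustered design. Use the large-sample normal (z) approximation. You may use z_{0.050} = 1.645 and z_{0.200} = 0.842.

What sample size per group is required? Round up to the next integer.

n = 190 per group

n = (z_{α/2} + z_β)² · (σ₁² + σ₂²) / δ²
  = (1.645 + 0.842)² · (2·9² = 162) / 2.7²
  = 6.1852 · 162 / 7.29
  = 137.45
Design effect: 1.38 × 137.45 = 189.68.
Round up → n = 190 per group.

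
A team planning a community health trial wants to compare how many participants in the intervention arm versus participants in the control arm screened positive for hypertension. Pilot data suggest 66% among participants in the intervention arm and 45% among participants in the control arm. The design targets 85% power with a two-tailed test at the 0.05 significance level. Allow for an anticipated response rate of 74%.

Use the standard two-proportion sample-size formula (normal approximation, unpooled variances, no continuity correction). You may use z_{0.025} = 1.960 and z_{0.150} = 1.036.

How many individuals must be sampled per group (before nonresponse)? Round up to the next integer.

n = 130 per group

n = (z_{α/2} + z_β)² · [p₁(1−p₁) + p₂(1−p₂)] / (p₁ − p₂)²
  = (1.960 + 1.036)² · (0.66·0.34 + 0.45·0.55) / (0.21)²
  = (2.996)² · (0.2244 + 0.2475) / 0.0441
  = 8.9760 · 0.4719 / 0.0441
  = 96.05
Adjust for 74% response: 96.05 / 0.74 = 129.80.
Round up → n = 130 per group.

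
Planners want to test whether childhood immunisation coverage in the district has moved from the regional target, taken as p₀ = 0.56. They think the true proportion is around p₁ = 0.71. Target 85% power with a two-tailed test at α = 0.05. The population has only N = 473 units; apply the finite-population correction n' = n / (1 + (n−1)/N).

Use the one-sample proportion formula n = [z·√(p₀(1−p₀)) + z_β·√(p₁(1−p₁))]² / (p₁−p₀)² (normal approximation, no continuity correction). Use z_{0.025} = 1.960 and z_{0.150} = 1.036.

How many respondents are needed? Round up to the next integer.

n = [z_{α/2}·√(p₀q₀) + z_β·√(p₁q₁)]² / (p₁ − p₀)²
  = [1.960·√(0.56·0.44) + 1.036·√(0.71·0.29)]² / (0.15)²
  = [1.960·0.4964 + 1.036·0.4538]² / 0.0225
  = [1.4430]² / 0.0225
  = 92.55
Finite-population correction (N = 473): 92.55 / (1 + (92.55 − 1)/473) = 77.54.
Round up → n = 78.

n = 78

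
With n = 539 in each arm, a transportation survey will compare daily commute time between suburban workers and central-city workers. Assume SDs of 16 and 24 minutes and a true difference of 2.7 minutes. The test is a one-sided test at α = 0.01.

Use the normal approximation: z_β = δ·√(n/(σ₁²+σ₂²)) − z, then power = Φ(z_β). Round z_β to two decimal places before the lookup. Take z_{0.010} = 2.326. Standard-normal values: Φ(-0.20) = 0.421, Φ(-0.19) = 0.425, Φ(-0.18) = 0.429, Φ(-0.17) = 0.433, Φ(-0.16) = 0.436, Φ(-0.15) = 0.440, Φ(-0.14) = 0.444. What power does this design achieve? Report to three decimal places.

z_β = δ·√(n/(σ₁²+σ₂²)) − z_α
    = 2.7 · √(539/832) − 2.326
    = 2.7 · 0.80488 − 2.326
    = 2.1732 − 2.326 = -0.1528 → -0.15
Power = Φ(-0.15) = 0.440.

Power ≈ 0.440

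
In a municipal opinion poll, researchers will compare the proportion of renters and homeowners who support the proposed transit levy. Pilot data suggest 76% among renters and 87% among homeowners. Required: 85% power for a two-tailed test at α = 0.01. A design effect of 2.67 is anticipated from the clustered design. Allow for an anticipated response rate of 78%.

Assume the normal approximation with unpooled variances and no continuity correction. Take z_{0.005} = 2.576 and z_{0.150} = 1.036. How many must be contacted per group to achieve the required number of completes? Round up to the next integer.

n = (z_{α/2} + z_β)² · [p₁(1−p₁) + p₂(1−p₂)] / (p₁ − p₂)²
  = (2.576 + 1.036)² · (0.76·0.24 + 0.87·0.13) / (-0.11)²
  = (3.612)² · (0.1824 + 0.1131) / 0.0121
  = 13.0465 · 0.2955 / 0.0121
  = 318.62
Design effect: 2.67 × 318.62 = 850.70.
Adjust for 78% response: 850.70 / 0.78 = 1090.65.
Round up → n = 1091 per group.

n = 1091 per group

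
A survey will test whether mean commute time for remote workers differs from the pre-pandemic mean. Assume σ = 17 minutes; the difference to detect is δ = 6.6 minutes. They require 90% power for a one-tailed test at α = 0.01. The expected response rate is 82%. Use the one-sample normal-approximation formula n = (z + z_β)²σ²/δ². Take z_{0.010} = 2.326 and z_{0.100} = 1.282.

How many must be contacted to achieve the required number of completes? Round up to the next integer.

n = (z_α + z_β)² · σ² / δ²
  = (2.326 + 1.282)² · 17² / 6.6²
  = 13.0177 · 289 / 43.56
  = 86.37
Adjust for 82% response: 86.37 / 0.82 = 105.32.
Round up → n = 106.

n = 106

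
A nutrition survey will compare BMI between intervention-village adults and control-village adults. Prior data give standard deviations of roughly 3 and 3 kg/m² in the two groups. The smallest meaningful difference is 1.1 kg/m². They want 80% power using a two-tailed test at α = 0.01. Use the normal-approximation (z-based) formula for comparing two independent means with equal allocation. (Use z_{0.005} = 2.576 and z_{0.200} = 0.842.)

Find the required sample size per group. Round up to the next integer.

n = (z_{α/2} + z_β)² · (σ₁² + σ₂²) / δ²
  = (2.576 + 0.842)² · (3² + 3² = 18) / 1.1²
  = 11.6827 · 18 / 1.21
  = 173.79
Round up → n = 174 per group.

n = 174 per group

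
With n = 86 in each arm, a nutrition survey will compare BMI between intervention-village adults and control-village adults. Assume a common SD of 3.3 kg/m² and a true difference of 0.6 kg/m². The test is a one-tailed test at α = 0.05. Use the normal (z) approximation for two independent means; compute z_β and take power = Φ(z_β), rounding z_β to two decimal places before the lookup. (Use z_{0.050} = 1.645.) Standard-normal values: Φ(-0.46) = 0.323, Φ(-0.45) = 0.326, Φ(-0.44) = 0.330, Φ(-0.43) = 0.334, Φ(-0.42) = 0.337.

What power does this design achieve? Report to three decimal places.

Power ≈ 0.326

z_β = δ·√(n/(σ₁²+σ₂²)) − z_α
    = 0.6 · √(86/21.78) − 1.645
    = 0.6 · 1.98710 − 1.645
    = 1.1923 − 1.645 = -0.4527 → -0.45
Power = Φ(-0.45) = 0.326.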